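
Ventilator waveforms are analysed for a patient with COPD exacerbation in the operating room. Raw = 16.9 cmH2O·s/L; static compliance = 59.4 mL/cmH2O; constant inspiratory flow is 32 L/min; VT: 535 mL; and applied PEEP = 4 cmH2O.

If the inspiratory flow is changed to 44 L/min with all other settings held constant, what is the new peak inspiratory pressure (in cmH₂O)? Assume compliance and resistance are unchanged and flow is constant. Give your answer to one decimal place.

Flow: 32 L/min ÷ 60 = 0.5333 L/s.
New flow: 44 L/min ÷ 60 = 0.7333 L/s.
PIP = Vt/C + R·V̇ + PEEP (constant-flow equation of motion).
Only the resistive term changes: ΔPIP = R × ΔV̇ = 16.9 × (0.7333 − 0.5333) = 16.9 × 0.2 = 3.38 cmH2O.
Original PIP = 535/59.4 + 16.9×0.5333 + 4 = 22.02 cmH2O; new PIP = 22.02 + (3.38) = 25.4 cmH2O.

25.4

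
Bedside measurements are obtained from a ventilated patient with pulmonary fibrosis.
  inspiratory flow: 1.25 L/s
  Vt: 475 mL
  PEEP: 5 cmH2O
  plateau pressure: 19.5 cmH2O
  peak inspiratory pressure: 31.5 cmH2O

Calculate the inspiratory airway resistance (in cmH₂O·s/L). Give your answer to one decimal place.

9.6

Raw = (PIP − Pplat) / flow = (31.5 − 19.5) / 1.25 = 12.0 / 1.25 = 9.6 cmH2O·s/L.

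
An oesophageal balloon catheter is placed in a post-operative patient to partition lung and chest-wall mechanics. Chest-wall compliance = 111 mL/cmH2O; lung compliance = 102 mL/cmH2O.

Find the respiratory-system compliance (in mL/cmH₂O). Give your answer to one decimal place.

53.2

Lung and chest wall are elastances in series: 1/Crs = 1/CL + 1/Ccw.
1/Crs = 1/102 + 1/111 = 0.01881.
Crs = 53.163 mL/cmH2O.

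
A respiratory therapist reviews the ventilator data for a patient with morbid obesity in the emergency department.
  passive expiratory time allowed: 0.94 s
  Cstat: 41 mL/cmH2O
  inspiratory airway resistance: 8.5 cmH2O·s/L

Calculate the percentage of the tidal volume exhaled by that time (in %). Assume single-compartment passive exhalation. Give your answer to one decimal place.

93.3

τ = R × C = 8.5 × 41 mL/cmH2O = 8.5 × 0.041 L/cmH2O = 0.3485 s.
Passive exhalation: V(t)/V₀ = e^(−t/τ) = e^(−0.94/0.3485) = 0.06739.
Fraction exhaled = 1 − 0.06739 = 0.9326 → 93.26%.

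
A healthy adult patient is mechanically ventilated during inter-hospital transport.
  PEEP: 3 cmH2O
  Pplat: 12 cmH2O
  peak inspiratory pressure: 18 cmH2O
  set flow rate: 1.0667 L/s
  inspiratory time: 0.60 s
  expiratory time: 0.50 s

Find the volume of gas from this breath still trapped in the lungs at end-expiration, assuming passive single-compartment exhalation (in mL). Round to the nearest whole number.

183

Vt = flow × Ti = 1.0667 L/s × 0.60 s × 1000 mL/L = 640.02 mL.
R = (PIP − Pplat)/V̇ = (18 − 12) / 1.0667 = 6.0/1.0667 = 5.625 cmH2O·s/L.
C = Vt/(Pplat − PEEP) = 640.02 / (12 − 3) = 640.02/9.0 = 71.113 mL/cmH2O.
τ = R × C = 5.625 × 0.07111 L/cmH2O = 0.4 s.
Fraction remaining = e^(−Te/τ) = e^(−0.50/0.4) = 0.2865.
Trapped volume = 640.02 × 0.2865 = 183.37 mL.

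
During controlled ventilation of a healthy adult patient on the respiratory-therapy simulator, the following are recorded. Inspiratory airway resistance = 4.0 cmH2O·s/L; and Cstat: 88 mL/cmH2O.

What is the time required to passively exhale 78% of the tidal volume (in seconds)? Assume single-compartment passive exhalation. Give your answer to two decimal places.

τ = R × C = 4.0 × 88 mL/cmH2O = 4.0 × 0.088 L/cmH2O = 0.352 s.
Exhaled fraction f = 1 − e^(−t/τ) → t = −τ·ln(1 − f) = −0.352·ln(0.22) = 0.533 s.

0.53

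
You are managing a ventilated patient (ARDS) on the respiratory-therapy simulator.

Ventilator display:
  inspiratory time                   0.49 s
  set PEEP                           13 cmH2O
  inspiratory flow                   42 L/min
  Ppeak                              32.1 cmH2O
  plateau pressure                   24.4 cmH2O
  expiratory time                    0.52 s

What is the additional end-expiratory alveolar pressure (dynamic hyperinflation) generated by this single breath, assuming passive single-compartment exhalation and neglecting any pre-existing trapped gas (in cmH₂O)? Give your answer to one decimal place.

2.4

Flow: 42 L/min ÷ 60 = 0.7 L/s.
Vt = flow × Ti = 0.7 L/s × 0.49 s × 1000 mL/L = 343.0 mL.
R = (PIP − Pplat)/V̇ = (32.1 − 24.4) / 0.7 = 7.7/0.7 = 11.0 cmH2O·s/L.
C = Vt/(Pplat − PEEP) = 343.0 / (24.4 − 13) = 343.0/11.4 = 30.088 mL/cmH2O.
τ = R × C = 11.0 × 0.03009 L/cmH2O = 0.331 s.
Fraction remaining = e^(−Te/τ) = e^(−0.52/0.331) = 0.2078; trapped volume = 343.0 × 0.2078 = 71.275 mL.
Additional alveolar pressure from trapping ≈ V_trapped / C = 71.275 / 30.088 = 2.369 cmH2O.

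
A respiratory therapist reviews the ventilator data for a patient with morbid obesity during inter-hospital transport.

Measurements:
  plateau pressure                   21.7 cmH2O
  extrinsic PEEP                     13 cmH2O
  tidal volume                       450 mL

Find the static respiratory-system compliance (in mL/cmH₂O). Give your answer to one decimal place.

Cstat = Vt / (Pplat − PEEP) = 450 / (21.7 − 13) = 450 / 8.7 = 51.724 mL/cmH2O.

51.7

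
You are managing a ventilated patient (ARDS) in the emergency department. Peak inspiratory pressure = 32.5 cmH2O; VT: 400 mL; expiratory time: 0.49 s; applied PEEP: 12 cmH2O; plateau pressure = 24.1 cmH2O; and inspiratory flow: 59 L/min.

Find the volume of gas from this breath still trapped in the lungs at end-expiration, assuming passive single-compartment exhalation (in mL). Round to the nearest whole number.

71

Flow: 59 L/min ÷ 60 = 0.9833 L/s.
R = (PIP − Pplat)/V̇ = (32.5 − 24.1) / 0.9833 = 8.4/0.9833 = 8.543 cmH2O·s/L.
C = Vt/(Pplat − PEEP) = 400.0 / (24.1 − 12) = 400.0/12.1 = 33.058 mL/cmH2O.
τ = R × C = 8.543 × 0.03306 L/cmH2O = 0.2824 s.
Fraction remaining = e^(−Te/τ) = e^(−0.49/0.2824) = 0.1764.
Trapped volume = 400.0 × 0.1764 = 70.56 mL.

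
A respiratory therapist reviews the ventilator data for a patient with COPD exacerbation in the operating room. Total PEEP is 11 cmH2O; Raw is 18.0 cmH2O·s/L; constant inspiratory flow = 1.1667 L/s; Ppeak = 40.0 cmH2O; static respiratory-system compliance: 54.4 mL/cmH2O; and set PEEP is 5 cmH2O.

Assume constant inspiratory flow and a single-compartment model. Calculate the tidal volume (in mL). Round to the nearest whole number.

Total PEEP = 11 cmH2O (set 5 + intrinsic 6); this is the baseline alveolar pressure.
Equation of motion (constant flow): PIP = Vt/C + R·V̇ + PEEP.
Vt/C = PIP − R·V̇ − PEEP = 40.0 − 21.001 − 11 = 7.999 cmH2O.
Vt = C × 7.999 = 54.4 × 7.999 = 435.15 mL.

435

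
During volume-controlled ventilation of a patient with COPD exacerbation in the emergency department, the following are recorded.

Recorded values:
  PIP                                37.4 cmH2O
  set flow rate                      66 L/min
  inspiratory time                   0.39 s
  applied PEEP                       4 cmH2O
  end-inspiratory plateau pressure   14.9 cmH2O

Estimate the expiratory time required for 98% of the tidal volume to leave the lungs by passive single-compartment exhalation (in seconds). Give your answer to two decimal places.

Flow: 66 L/min ÷ 60 = 1.1 L/s.
Vt = flow × Ti = 1.1 L/s × 0.39 s × 1000 mL/L = 429.0 mL.
R = (PIP − Pplat)/V̇ = (37.4 − 14.9) / 1.1 = 22.5/1.1 = 20.455 cmH2O·s/L.
C = Vt/(Pplat − PEEP) = 429.0 / (14.9 − 4) = 429.0/10.9 = 39.358 mL/cmH2O.
τ = R × C = 20.455 × 0.03936 L/cmH2O = 0.8051 s.
t = −τ·ln(1 − 0.98) = −0.8051·ln(0.02) = 3.15 s.

3.15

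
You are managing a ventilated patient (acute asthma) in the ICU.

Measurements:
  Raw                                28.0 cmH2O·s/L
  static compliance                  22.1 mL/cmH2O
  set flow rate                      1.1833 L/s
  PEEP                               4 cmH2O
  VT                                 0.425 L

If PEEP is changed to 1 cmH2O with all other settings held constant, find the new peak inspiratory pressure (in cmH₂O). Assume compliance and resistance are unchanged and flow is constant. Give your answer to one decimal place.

53.4

PIP = Vt/C + R·V̇ + PEEP (constant-flow equation of motion).
Only the baseline term changes: ΔPIP = ΔPEEP = 1 − 4 = -3.0 cmH2O.
Original PIP = 425/22.1 + 28.0×1.1833 + 4 = 56.363 cmH2O; new PIP = 56.363 + (-3.0) = 53.363 cmH2O.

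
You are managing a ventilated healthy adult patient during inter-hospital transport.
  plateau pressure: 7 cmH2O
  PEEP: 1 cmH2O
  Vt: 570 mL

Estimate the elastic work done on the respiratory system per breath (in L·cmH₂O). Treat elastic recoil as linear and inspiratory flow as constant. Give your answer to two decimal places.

Elastic work ≈ ½ × (Pplat − PEEP) × Vt = 0.5 × (7 − 1) × 0.570 L = 0.5 × 6.0 × 0.570 = 1.71 L·cmH2O.

1.71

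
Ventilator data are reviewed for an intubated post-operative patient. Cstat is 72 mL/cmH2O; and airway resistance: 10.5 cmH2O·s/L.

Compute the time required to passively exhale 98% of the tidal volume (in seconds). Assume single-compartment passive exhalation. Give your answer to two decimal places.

2.96

τ = R × C = 10.5 × 72 mL/cmH2O = 10.5 × 0.072 L/cmH2O = 0.756 s.
Exhaled fraction f = 1 − e^(−t/τ) → t = −τ·ln(1 − f) = −0.756·ln(0.02) = 2.957 s.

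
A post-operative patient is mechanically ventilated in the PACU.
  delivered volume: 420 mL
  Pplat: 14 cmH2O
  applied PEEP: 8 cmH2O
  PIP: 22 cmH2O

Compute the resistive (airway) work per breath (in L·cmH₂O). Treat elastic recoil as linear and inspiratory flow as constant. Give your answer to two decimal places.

3.36

With constant inspiratory flow the resistive pressure is constant at PIP − Pplat = 22 − 14 = 8.0 cmH2O, so resistive work = 8.0 × 0.420 = 3.36 L·cmH2O.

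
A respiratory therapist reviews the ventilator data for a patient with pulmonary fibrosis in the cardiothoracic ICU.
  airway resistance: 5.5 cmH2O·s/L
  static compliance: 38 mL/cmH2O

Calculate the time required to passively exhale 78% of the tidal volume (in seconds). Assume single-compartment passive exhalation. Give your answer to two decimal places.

τ = R × C = 5.5 × 38 mL/cmH2O = 5.5 × 0.038 L/cmH2O = 0.209 s.
Exhaled fraction f = 1 − e^(−t/τ) → t = −τ·ln(1 − f) = −0.209·ln(0.22) = 0.3165 s.

0.32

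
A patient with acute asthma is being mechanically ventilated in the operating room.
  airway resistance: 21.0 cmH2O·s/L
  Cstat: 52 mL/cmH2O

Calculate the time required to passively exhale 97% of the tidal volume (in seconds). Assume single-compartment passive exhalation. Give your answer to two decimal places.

3.83

τ = R × C = 21.0 × 52 mL/cmH2O = 21.0 × 0.052 L/cmH2O = 1.092 s.
Exhaled fraction f = 1 − e^(−t/τ) → t = −τ·ln(1 − f) = −1.092·ln(0.03) = 3.829 s.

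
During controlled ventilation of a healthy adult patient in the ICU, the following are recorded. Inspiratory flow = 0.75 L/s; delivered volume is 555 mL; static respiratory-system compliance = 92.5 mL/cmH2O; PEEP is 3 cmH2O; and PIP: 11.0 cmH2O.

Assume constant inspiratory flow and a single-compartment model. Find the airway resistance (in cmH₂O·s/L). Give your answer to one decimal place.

Equation of motion (constant flow): PIP = Vt/C + R·V̇ + PEEP.
R·V̇ = PIP − Vt/C − PEEP = 11.0 − 555/92.5 − 3 = 11.0 − 6.0 − 3 = 2.0 cmH2O.
R = 2.0 / 0.75 = 2.667 cmH2O·s/L.

2.7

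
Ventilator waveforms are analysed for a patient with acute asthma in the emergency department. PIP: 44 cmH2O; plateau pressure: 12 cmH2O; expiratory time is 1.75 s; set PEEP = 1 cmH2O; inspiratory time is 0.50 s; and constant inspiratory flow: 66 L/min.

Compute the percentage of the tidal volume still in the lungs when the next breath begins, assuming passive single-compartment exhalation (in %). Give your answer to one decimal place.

30.0

Flow: 66 L/min ÷ 60 = 1.1 L/s.
Vt = flow × Ti = 1.1 L/s × 0.50 s × 1000 mL/L = 550.0 mL.
R = (PIP − Pplat)/V̇ = (44 − 12) / 1.1 = 32.0/1.1 = 29.091 cmH2O·s/L.
C = Vt/(Pplat − PEEP) = 550.0 / (12 − 1) = 550.0/11.0 = 50.0 mL/cmH2O.
τ = R × C = 29.091 × 0.05 L/cmH2O = 1.455 s.
Fraction remaining at end-expiration = e^(−Te/τ) = e^(−1.75/1.455) = 0.3004 → 30.04%.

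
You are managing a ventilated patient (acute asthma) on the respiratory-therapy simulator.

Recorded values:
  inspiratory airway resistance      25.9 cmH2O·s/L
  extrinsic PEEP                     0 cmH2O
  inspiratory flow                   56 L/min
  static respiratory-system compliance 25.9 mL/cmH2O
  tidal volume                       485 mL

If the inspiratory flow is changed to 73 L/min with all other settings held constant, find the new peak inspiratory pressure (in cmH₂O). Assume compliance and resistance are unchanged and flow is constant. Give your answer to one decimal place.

50.2

Flow: 56 L/min ÷ 60 = 0.9333 L/s.
New flow: 73 L/min ÷ 60 = 1.2167 L/s.
PIP = Vt/C + R·V̇ + PEEP (constant-flow equation of motion).
Only the resistive term changes: ΔPIP = R × ΔV̇ = 25.9 × (1.2167 − 0.9333) = 25.9 × 0.2834 = 7.34 cmH2O.
Original PIP = 485/25.9 + 25.9×0.9333 + 0 = 42.898 cmH2O; new PIP = 42.898 + (7.34) = 50.238 cmH2O.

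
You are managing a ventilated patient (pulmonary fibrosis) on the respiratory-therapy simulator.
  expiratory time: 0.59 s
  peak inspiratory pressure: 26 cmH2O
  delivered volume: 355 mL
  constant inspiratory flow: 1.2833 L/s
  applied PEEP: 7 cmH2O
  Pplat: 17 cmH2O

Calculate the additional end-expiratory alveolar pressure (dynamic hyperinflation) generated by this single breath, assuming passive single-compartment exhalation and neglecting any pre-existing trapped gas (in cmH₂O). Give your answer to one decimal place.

0.9

R = (PIP − Pplat)/V̇ = (26 − 17) / 1.2833 = 9.0/1.2833 = 7.013 cmH2O·s/L.
C = Vt/(Pplat − PEEP) = 355.0 / (17 − 7) = 355.0/10.0 = 35.5 mL/cmH2O.
τ = R × C = 7.013 × 0.0355 L/cmH2O = 0.249 s.
Fraction remaining = e^(−Te/τ) = e^(−0.59/0.249) = 0.09353; trapped volume = 355.0 × 0.09353 = 33.203 mL.
Additional alveolar pressure from trapping ≈ V_trapped / C = 33.203 / 35.5 = 0.9353 cmH2O.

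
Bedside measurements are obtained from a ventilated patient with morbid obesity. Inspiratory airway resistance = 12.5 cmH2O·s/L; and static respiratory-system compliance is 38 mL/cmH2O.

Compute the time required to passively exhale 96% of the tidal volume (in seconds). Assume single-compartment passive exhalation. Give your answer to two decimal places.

1.53

τ = R × C = 12.5 × 38 mL/cmH2O = 12.5 × 0.038 L/cmH2O = 0.475 s.
Exhaled fraction f = 1 − e^(−t/τ) → t = −τ·ln(1 − f) = −0.475·ln(0.04) = 1.529 s.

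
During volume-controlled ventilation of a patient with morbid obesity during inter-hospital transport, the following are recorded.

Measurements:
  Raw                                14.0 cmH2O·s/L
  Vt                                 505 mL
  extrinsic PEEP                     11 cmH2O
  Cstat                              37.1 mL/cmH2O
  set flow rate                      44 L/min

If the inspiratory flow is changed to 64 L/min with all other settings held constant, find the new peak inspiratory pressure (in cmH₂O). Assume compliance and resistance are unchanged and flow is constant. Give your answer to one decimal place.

Flow: 44 L/min ÷ 60 = 0.7333 L/s.
New flow: 64 L/min ÷ 60 = 1.0667 L/s.
PIP = Vt/C + R·V̇ + PEEP (constant-flow equation of motion).
Only the resistive term changes: ΔPIP = R × ΔV̇ = 14.0 × (1.0667 − 0.7333) = 14.0 × 0.3334 = 4.668 cmH2O.
Original PIP = 505/37.1 + 14.0×0.7333 + 11 = 34.878 cmH2O; new PIP = 34.878 + (4.668) = 39.546 cmH2O.

39.5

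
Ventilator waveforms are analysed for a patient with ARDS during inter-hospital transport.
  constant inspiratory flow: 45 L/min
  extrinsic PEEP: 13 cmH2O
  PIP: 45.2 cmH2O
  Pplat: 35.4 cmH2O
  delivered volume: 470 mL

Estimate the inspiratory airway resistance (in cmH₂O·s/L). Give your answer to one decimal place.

13.1

Flow: 45 L/min ÷ 60 = 0.75 L/s.
Raw = (PIP − Pplat) / flow = (45.2 − 35.4) / 0.75 = 9.8 / 0.75 = 13.067 cmH2O·s/L.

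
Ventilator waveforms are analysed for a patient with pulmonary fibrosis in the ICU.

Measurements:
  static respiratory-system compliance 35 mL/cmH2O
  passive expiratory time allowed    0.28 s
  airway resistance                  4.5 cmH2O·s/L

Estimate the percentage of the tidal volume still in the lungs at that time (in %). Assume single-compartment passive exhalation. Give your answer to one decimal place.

16.9

τ = R × C = 4.5 × 35 mL/cmH2O = 4.5 × 0.035 L/cmH2O = 0.1575 s.
Passive exhalation: V(t)/V₀ = e^(−t/τ) = e^(−0.28/0.1575) = 0.169.
Fraction remaining = 0.169 → 16.9%.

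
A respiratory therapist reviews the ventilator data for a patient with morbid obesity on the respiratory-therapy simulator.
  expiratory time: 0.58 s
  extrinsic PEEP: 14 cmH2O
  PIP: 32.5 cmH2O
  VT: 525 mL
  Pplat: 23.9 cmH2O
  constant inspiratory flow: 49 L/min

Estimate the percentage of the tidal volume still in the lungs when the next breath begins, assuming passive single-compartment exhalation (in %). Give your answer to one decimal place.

35.4

Flow: 49 L/min ÷ 60 = 0.8167 L/s.
R = (PIP − Pplat)/V̇ = (32.5 − 23.9) / 0.8167 = 8.6/0.8167 = 10.53 cmH2O·s/L.
C = Vt/(Pplat − PEEP) = 525.0 / (23.9 − 14) = 525.0/9.9 = 53.03 mL/cmH2O.
τ = R × C = 10.53 × 0.05303 L/cmH2O = 0.5584 s.
Fraction remaining at end-expiration = e^(−Te/τ) = e^(−0.58/0.5584) = 0.3539 → 35.39%.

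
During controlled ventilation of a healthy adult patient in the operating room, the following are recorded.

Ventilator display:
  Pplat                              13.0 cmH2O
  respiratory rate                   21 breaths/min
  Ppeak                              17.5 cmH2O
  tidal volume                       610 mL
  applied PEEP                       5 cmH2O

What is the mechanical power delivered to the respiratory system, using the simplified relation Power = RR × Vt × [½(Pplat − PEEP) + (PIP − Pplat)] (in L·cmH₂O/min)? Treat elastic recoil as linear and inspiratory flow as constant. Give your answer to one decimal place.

Per-breath work = Vt × [½(Pplat−PEEP) + (PIP−Pplat)] = 0.610 × [0.5×8.0 + 4.5] = 0.610 × 8.5 = 5.185 L·cmH2O.
Power = 21 × 5.185 = 108.89 L·cmH2O/min.

108.9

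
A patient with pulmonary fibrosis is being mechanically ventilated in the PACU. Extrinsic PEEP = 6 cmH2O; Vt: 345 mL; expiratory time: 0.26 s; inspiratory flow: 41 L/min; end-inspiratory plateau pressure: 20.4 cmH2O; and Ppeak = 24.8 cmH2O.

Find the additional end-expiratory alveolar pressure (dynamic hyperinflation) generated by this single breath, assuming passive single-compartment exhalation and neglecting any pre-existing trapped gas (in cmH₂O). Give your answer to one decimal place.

2.7

Flow: 41 L/min ÷ 60 = 0.6833 L/s.
R = (PIP − Pplat)/V̇ = (24.8 − 20.4) / 0.6833 = 4.4/0.6833 = 6.439 cmH2O·s/L.
C = Vt/(Pplat − PEEP) = 345.0 / (20.4 − 6) = 345.0/14.4 = 23.958 mL/cmH2O.
τ = R × C = 6.439 × 0.02396 L/cmH2O = 0.1543 s.
Fraction remaining = e^(−Te/τ) = e^(−0.26/0.1543) = 0.1854; trapped volume = 345.0 × 0.1854 = 63.963 mL.
Additional alveolar pressure from trapping ≈ V_trapped / C = 63.963 / 23.958 = 2.67 cmH2O.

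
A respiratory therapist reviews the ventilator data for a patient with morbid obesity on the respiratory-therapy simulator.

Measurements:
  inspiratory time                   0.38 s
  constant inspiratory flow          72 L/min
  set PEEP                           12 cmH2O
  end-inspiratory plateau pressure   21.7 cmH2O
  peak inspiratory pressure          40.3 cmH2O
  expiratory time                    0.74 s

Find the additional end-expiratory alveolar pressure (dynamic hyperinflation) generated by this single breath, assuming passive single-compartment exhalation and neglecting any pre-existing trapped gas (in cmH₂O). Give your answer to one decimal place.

3.5

Flow: 72 L/min ÷ 60 = 1.2 L/s.
Vt = flow × Ti = 1.2 L/s × 0.38 s × 1000 mL/L = 456.0 mL.
R = (PIP − Pplat)/V̇ = (40.3 − 21.7) / 1.2 = 18.6/1.2 = 15.5 cmH2O·s/L.
C = Vt/(Pplat − PEEP) = 456.0 / (21.7 − 12) = 456.0/9.7 = 47.01 mL/cmH2O.
τ = R × C = 15.5 × 0.04701 L/cmH2O = 0.7287 s.
Fraction remaining = e^(−Te/τ) = e^(−0.74/0.7287) = 0.3622; trapped volume = 456.0 × 0.3622 = 165.16 mL.
Additional alveolar pressure from trapping ≈ V_trapped / C = 165.16 / 47.01 = 3.513 cmH2O.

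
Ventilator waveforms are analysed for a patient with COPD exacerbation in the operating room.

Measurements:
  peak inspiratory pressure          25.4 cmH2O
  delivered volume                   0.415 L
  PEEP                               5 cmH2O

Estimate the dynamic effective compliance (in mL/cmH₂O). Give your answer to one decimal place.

Dynamic compliance = Vt / (PIP − PEEP) = 415 / (25.4 − 5) = 415 / 20.4 = 20.343 mL/cmH2O.

20.3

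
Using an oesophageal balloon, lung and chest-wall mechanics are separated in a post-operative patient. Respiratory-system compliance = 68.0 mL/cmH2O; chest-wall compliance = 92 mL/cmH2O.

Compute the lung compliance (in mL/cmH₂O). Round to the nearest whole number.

261

1/CL = 1/Crs − 1/Ccw.
1/CL = 1/68.0 − 1/92 = 0.003836.
CL = 260.69 mL/cmH2O.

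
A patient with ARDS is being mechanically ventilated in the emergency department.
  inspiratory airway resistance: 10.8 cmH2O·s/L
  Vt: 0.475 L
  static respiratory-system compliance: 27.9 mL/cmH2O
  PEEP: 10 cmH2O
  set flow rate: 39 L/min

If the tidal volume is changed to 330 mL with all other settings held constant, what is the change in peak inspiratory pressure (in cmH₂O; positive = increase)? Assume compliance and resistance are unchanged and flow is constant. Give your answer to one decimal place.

PIP = Vt/C + R·V̇ + PEEP (constant-flow equation of motion).
Only the elastic term changes: ΔPIP = ΔVt / C = (330 − 475) / 27.9 = -5.197 cmH2O.

-5.2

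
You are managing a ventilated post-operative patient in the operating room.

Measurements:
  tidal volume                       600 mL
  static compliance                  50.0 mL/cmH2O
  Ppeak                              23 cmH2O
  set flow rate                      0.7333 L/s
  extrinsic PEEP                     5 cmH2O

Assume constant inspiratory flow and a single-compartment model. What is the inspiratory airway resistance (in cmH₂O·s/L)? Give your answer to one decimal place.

8.2

Equation of motion (constant flow): PIP = Vt/C + R·V̇ + PEEP.
R·V̇ = PIP − Vt/C − PEEP = 23 − 600/50.0 − 5 = 23 − 12.0 − 5 = 6.0 cmH2O.
R = 6.0 / 0.7333 = 8.182 cmH2O·s/L.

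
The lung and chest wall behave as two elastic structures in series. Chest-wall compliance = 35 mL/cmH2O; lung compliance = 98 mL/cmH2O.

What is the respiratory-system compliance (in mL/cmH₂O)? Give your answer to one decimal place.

25.8

Lung and chest wall are elastances in series: 1/Crs = 1/CL + 1/Ccw.
1/Crs = 1/98 + 1/35 = 0.03878.
Crs = 25.786 mL/cmH2O.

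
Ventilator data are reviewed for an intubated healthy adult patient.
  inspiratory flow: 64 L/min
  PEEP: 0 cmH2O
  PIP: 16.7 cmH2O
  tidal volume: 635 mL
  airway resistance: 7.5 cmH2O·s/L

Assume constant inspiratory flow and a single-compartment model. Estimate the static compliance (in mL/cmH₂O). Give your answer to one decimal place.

73.0

Flow: 64 L/min ÷ 60 = 1.0667 L/s.
Equation of motion (constant flow): PIP = Vt/C + R·V̇ + PEEP.
Vt/C = PIP − R·V̇ − PEEP = 16.7 − 7.5×1.0667 − 0 = 16.7 − 8.0 − 0 = 8.7 cmH2O.
C = Vt / 8.7 = 635 / 8.7 = 72.989 mL/cmH2O.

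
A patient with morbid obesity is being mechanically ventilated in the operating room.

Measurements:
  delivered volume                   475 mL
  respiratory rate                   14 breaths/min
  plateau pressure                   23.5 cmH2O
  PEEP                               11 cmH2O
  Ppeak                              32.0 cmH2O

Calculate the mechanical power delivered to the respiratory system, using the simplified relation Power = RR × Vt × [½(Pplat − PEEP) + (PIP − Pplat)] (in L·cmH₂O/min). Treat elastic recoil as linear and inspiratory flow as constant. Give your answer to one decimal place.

Per-breath work = Vt × [½(Pplat−PEEP) + (PIP−Pplat)] = 0.475 × [0.5×12.5 + 8.5] = 0.475 × 14.75 = 7.006 L·cmH2O.
Power = 14 × 7.006 = 98.084 L·cmH2O/min.

98.1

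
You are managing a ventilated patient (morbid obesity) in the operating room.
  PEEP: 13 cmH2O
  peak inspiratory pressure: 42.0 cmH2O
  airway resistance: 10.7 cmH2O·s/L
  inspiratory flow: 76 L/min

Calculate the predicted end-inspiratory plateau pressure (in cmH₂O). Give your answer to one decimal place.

Flow: 76 L/min ÷ 60 = 1.2667 L/s.
Pplat = PIP − Raw × flow = 42.0 − 10.7 × 1.2667 = 42.0 − 13.554 = 28.446 cmH2O.

28.4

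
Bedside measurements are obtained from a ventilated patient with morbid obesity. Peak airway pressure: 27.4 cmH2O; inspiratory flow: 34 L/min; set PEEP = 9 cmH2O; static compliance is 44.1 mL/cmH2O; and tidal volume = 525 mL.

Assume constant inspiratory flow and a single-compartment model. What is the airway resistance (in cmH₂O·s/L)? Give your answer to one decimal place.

11.5

Flow: 34 L/min ÷ 60 = 0.5667 L/s.
Equation of motion (constant flow): PIP = Vt/C + R·V̇ + PEEP.
R·V̇ = PIP − Vt/C − PEEP = 27.4 − 525/44.1 − 9 = 27.4 − 11.905 − 9 = 6.495 cmH2O.
R = 6.495 / 0.5667 = 11.461 cmH2O·s/L.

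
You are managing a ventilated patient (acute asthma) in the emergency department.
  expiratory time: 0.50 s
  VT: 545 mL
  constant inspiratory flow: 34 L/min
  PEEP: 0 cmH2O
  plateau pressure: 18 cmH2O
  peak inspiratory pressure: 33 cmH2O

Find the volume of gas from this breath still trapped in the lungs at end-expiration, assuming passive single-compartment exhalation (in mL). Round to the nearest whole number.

Flow: 34 L/min ÷ 60 = 0.5667 L/s.
R = (PIP − Pplat)/V̇ = (33 − 18) / 0.5667 = 15.0/0.5667 = 26.469 cmH2O·s/L.
C = Vt/(Pplat − PEEP) = 545.0 / (18 − 0) = 545.0/18.0 = 30.278 mL/cmH2O.
τ = R × C = 26.469 × 0.03028 L/cmH2O = 0.8015 s.
Fraction remaining = e^(−Te/τ) = e^(−0.50/0.8015) = 0.5359.
Trapped volume = 545.0 × 0.5359 = 292.07 mL.

292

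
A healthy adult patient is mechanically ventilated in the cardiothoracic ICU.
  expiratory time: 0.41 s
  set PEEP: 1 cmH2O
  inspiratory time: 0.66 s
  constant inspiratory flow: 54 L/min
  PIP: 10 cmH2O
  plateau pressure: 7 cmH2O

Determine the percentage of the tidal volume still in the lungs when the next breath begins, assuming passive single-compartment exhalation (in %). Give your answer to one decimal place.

28.9

Flow: 54 L/min ÷ 60 = 0.9 L/s.
Vt = flow × Ti = 0.9 L/s × 0.66 s × 1000 mL/L = 594.0 mL.
R = (PIP − Pplat)/V̇ = (10 − 7) / 0.9 = 3.0/0.9 = 3.333 cmH2O·s/L.
C = Vt/(Pplat − PEEP) = 594.0 / (7 − 1) = 594.0/6.0 = 99.0 mL/cmH2O.
τ = R × C = 3.333 × 0.099 L/cmH2O = 0.33 s.
Fraction remaining at end-expiration = e^(−Te/τ) = e^(−0.41/0.33) = 0.2887 → 28.87%.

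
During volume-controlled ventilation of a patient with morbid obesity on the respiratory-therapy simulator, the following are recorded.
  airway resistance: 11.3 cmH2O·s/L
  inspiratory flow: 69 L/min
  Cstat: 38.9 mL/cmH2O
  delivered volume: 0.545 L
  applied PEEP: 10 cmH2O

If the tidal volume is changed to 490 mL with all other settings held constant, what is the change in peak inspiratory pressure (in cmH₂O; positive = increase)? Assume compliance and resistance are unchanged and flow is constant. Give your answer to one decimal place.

PIP = Vt/C + R·V̇ + PEEP (constant-flow equation of motion).
Only the elastic term changes: ΔPIP = ΔVt / C = (490 − 545) / 38.9 = -1.414 cmH2O.

-1.4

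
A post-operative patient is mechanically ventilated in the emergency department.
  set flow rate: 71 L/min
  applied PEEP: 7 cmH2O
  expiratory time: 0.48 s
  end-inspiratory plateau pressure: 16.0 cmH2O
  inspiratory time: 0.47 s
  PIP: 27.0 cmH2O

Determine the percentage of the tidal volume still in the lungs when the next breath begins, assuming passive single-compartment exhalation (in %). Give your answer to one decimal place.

Flow: 71 L/min ÷ 60 = 1.1833 L/s.
Vt = flow × Ti = 1.1833 L/s × 0.47 s × 1000 mL/L = 556.15 mL.
R = (PIP − Pplat)/V̇ = (27.0 − 16.0) / 1.1833 = 11.0/1.1833 = 9.296 cmH2O·s/L.
C = Vt/(Pplat − PEEP) = 556.15 / (16.0 − 7) = 556.15/9.0 = 61.794 mL/cmH2O.
τ = R × C = 9.296 × 0.06179 L/cmH2O = 0.5744 s.
Fraction remaining at end-expiration = e^(−Te/τ) = e^(−0.48/0.5744) = 0.4336 → 43.36%.

43.4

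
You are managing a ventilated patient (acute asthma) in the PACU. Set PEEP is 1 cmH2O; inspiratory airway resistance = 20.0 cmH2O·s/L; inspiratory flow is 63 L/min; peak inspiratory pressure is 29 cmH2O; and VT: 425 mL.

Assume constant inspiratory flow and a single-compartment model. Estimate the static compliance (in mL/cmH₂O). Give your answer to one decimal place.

60.7

Flow: 63 L/min ÷ 60 = 1.05 L/s.
Equation of motion (constant flow): PIP = Vt/C + R·V̇ + PEEP.
Vt/C = PIP − R·V̇ − PEEP = 29 − 20.0×1.05 − 1 = 29 − 21.0 − 1 = 7.0 cmH2O.
C = Vt / 7.0 = 425 / 7.0 = 60.714 mL/cmH2O.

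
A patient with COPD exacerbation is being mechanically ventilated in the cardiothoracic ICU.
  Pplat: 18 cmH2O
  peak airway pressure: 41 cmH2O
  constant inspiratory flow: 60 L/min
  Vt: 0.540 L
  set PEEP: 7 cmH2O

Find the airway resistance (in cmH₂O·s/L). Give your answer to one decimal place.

Flow: 60 L/min ÷ 60 = 1 L/s.
Raw = (PIP − Pplat) / flow = (41 − 18) / 1 = 23.0 / 1 = 23.0 cmH2O·s/L.

23.0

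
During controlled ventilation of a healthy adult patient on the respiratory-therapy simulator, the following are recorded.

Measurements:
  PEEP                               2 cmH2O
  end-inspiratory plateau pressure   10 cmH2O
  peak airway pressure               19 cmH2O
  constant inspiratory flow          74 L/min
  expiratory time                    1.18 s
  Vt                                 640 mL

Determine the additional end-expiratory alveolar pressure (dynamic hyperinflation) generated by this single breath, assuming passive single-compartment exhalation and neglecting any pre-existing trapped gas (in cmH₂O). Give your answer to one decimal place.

1.1

Flow: 74 L/min ÷ 60 = 1.2333 L/s.
R = (PIP − Pplat)/V̇ = (19 − 10) / 1.2333 = 9.0/1.2333 = 7.297 cmH2O·s/L.
C = Vt/(Pplat − PEEP) = 640.0 / (10 − 2) = 640.0/8.0 = 80.0 mL/cmH2O.
τ = R × C = 7.297 × 0.08 L/cmH2O = 0.5838 s.
Fraction remaining = e^(−Te/τ) = e^(−1.18/0.5838) = 0.1325; trapped volume = 640.0 × 0.1325 = 84.8 mL.
Additional alveolar pressure from trapping ≈ V_trapped / C = 84.8 / 80.0 = 1.06 cmH2O.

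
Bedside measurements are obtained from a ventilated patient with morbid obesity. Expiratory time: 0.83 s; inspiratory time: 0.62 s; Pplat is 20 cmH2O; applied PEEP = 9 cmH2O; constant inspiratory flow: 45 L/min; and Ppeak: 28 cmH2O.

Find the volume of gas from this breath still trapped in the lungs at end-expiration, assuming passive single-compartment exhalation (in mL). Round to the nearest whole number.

74

Flow: 45 L/min ÷ 60 = 0.75 L/s.
Vt = flow × Ti = 0.75 L/s × 0.62 s × 1000 mL/L = 465.0 mL.
R = (PIP − Pplat)/V̇ = (28 − 20) / 0.75 = 8.0/0.75 = 10.667 cmH2O·s/L.
C = Vt/(Pplat − PEEP) = 465.0 / (20 − 9) = 465.0/11.0 = 42.273 mL/cmH2O.
τ = R × C = 10.667 × 0.04227 L/cmH2O = 0.4509 s.
Fraction remaining = e^(−Te/τ) = e^(−0.83/0.4509) = 0.1587.
Trapped volume = 465.0 × 0.1587 = 73.796 mL.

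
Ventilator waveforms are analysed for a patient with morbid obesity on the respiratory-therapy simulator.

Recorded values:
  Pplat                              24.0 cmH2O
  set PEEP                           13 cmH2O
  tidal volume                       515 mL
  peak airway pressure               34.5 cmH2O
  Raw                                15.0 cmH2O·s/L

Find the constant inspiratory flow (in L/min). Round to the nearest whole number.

flow = (PIP − Pplat) / Raw = (34.5 − 24.0) / 15.0 = 0.7 L/s × 60 = 42.0 L/min.

42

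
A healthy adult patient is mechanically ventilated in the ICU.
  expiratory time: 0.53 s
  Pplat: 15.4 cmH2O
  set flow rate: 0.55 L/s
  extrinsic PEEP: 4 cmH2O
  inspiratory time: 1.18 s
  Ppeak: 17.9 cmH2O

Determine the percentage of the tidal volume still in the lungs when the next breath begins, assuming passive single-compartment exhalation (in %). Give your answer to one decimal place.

12.9

Vt = flow × Ti = 0.55 L/s × 1.18 s × 1000 mL/L = 649.0 mL.
R = (PIP − Pplat)/V̇ = (17.9 − 15.4) / 0.55 = 2.5/0.55 = 4.545 cmH2O·s/L.
C = Vt/(Pplat − PEEP) = 649.0 / (15.4 − 4) = 649.0/11.4 = 56.93 mL/cmH2O.
τ = R × C = 4.545 × 0.05693 L/cmH2O = 0.2587 s.
Fraction remaining at end-expiration = e^(−Te/τ) = e^(−0.53/0.2587) = 0.1289 → 12.89%.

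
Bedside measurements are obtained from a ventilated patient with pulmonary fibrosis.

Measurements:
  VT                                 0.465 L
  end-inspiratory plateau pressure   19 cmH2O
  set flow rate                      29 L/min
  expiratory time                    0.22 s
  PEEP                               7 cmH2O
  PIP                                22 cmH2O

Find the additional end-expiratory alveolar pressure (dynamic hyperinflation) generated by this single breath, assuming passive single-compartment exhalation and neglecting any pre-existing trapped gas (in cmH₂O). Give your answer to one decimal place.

Flow: 29 L/min ÷ 60 = 0.4833 L/s.
R = (PIP − Pplat)/V̇ = (22 − 19) / 0.4833 = 3.0/0.4833 = 6.207 cmH2O·s/L.
C = Vt/(Pplat − PEEP) = 465.0 / (19 − 7) = 465.0/12.0 = 38.75 mL/cmH2O.
τ = R × C = 6.207 × 0.03875 L/cmH2O = 0.2405 s.
Fraction remaining = e^(−Te/τ) = e^(−0.22/0.2405) = 0.4006; trapped volume = 465.0 × 0.4006 = 186.28 mL.
Additional alveolar pressure from trapping ≈ V_trapped / C = 186.28 / 38.75 = 4.807 cmH2O.

4.8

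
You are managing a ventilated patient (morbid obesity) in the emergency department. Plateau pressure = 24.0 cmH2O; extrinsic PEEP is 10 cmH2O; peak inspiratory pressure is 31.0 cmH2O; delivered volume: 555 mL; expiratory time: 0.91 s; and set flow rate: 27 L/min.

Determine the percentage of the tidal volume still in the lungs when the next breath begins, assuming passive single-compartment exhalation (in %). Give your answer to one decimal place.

22.9

Flow: 27 L/min ÷ 60 = 0.45 L/s.
R = (PIP − Pplat)/V̇ = (31.0 − 24.0) / 0.45 = 7.0/0.45 = 15.556 cmH2O·s/L.
C = Vt/(Pplat − PEEP) = 555.0 / (24.0 − 10) = 555.0/14.0 = 39.643 mL/cmH2O.
τ = R × C = 15.556 × 0.03964 L/cmH2O = 0.6166 s.
Fraction remaining at end-expiration = e^(−Te/τ) = e^(−0.91/0.6166) = 0.2286 → 22.86%.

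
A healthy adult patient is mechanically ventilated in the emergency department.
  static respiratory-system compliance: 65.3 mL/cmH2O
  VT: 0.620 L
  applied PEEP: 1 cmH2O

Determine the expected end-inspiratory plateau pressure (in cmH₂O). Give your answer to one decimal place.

Pplat = PEEP + Vt / Cstat = 1 + 620 / 65.3 = 1 + 9.495 = 10.495 cmH2O.

10.5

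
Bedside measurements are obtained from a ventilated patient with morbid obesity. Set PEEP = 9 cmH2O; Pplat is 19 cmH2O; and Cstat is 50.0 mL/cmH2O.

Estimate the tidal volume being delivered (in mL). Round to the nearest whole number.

500

Vt = Cstat × (Pplat − PEEP) = 50.0 × (19 − 9) = 50.0 × 10.0 = 500.0 mL.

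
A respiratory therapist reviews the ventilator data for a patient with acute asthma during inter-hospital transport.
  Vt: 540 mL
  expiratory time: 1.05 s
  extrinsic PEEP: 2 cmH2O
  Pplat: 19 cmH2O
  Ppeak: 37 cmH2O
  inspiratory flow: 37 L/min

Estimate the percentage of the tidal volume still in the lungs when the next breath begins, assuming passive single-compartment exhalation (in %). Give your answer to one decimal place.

32.2

Flow: 37 L/min ÷ 60 = 0.6167 L/s.
R = (PIP − Pplat)/V̇ = (37 − 19) / 0.6167 = 18.0/0.6167 = 29.188 cmH2O·s/L.
C = Vt/(Pplat − PEEP) = 540.0 / (19 − 2) = 540.0/17.0 = 31.765 mL/cmH2O.
τ = R × C = 29.188 × 0.03177 L/cmH2O = 0.9273 s.
Fraction remaining at end-expiration = e^(−Te/τ) = e^(−1.05/0.9273) = 0.3223 → 32.23%.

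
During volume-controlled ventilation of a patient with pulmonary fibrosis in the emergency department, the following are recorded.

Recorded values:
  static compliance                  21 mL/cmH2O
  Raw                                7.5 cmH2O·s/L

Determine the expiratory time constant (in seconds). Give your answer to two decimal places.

0.16

τ = R × C = 7.5 × 21 mL/cmH2O = 7.5 × 0.021 L/cmH2O = 0.1575 s.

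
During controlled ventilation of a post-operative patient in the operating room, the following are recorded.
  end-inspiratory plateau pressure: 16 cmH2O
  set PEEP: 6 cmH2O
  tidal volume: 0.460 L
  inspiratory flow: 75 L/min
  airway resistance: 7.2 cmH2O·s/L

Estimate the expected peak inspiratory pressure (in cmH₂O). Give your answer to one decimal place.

25.0

Flow: 75 L/min ÷ 60 = 1.25 L/s.
PIP = Pplat + Raw × flow = 16 + 7.2 × 1.25 = 16 + 9.0 = 25.0 cmH2O.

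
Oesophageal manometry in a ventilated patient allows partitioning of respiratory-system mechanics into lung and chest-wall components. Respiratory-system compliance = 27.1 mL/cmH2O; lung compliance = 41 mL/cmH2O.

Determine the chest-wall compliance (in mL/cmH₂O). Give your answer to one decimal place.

1/Ccw = 1/Crs − 1/CL.
1/Ccw = 1/27.1 − 1/41 = 0.01251.
Ccw = 79.936 mL/cmH2O.

79.9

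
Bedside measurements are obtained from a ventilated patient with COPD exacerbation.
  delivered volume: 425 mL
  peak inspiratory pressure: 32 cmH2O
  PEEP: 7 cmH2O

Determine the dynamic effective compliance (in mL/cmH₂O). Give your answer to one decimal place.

Dynamic compliance = Vt / (PIP − PEEP) = 425 / (32 − 7) = 425 / 25.0 = 17.0 mL/cmH2O.

17.0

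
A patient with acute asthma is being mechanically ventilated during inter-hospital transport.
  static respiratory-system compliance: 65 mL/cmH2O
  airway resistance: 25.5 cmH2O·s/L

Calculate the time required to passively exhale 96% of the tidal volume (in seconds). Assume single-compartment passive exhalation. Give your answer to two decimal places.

5.34

τ = R × C = 25.5 × 65 mL/cmH2O = 25.5 × 0.065 L/cmH2O = 1.658 s.
Exhaled fraction f = 1 − e^(−t/τ) → t = −τ·ln(1 − f) = −1.658·ln(0.04) = 5.337 s.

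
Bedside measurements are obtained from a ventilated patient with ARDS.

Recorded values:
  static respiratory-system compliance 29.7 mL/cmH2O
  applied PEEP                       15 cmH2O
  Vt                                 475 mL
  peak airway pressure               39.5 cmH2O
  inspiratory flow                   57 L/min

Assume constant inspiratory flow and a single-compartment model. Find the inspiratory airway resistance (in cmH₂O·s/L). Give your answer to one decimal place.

Flow: 57 L/min ÷ 60 = 0.95 L/s.
Equation of motion (constant flow): PIP = Vt/C + R·V̇ + PEEP.
R·V̇ = PIP − Vt/C − PEEP = 39.5 − 475/29.7 − 15 = 39.5 − 15.993 − 15 = 8.507 cmH2O.
R = 8.507 / 0.95 = 8.955 cmH2O·s/L.

9.0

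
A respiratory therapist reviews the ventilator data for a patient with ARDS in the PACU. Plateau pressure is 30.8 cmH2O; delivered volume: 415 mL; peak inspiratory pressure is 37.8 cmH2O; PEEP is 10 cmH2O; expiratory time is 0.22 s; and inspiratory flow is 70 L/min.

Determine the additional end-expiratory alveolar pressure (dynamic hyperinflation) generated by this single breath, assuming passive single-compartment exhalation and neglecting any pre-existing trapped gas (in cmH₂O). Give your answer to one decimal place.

Flow: 70 L/min ÷ 60 = 1.1667 L/s.
R = (PIP − Pplat)/V̇ = (37.8 − 30.8) / 1.1667 = 7.0/1.1667 = 6.0 cmH2O·s/L.
C = Vt/(Pplat − PEEP) = 415.0 / (30.8 − 10) = 415.0/20.8 = 19.952 mL/cmH2O.
τ = R × C = 6.0 × 0.01995 L/cmH2O = 0.1197 s.
Fraction remaining = e^(−Te/τ) = e^(−0.22/0.1197) = 0.1591; trapped volume = 415.0 × 0.1591 = 66.027 mL.
Additional alveolar pressure from trapping ≈ V_trapped / C = 66.027 / 19.952 = 3.309 cmH2O.

3.3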